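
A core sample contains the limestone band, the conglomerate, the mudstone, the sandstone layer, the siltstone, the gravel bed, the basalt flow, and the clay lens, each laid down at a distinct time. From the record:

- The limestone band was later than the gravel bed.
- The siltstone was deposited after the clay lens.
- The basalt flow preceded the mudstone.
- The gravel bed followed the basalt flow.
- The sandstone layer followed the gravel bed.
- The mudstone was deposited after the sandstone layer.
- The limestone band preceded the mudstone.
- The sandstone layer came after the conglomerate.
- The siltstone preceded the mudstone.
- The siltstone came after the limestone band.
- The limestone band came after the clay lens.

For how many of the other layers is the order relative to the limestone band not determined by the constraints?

Forced before the limestone band: the basalt flow, the clay lens, and the gravel bed; forced after the limestone band: the mudstone and the siltstone.
That leaves the conglomerate and the sandstone layer with no forced order relative to the limestone band — 2.

2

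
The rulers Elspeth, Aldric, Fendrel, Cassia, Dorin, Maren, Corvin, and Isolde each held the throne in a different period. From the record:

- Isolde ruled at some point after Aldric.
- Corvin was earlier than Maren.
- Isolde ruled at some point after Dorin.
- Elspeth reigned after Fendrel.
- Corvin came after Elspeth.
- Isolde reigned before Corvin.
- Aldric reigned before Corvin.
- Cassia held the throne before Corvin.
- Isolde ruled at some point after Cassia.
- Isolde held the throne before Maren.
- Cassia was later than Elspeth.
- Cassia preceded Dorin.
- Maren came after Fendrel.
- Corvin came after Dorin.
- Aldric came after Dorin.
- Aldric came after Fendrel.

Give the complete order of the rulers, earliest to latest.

Fendrel, Elspeth, Cassia, Dorin, Aldric, Isolde, Corvin, Maren

The constraints fix every adjacent pair, so only one ordering works:
Fendrel → Elspeth → Cassia → Dorin → Aldric → Isolde → Corvin → Maren.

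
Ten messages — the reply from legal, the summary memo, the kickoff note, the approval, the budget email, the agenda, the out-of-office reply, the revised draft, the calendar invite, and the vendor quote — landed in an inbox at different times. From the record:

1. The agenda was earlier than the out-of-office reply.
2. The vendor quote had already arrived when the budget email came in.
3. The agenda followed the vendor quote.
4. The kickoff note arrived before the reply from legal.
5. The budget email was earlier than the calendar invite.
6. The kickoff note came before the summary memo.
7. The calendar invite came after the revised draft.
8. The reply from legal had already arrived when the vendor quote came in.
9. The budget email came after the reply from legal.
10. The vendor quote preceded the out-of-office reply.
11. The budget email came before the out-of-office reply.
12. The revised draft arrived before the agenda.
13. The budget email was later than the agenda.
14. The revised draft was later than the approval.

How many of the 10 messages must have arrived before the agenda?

5

Directly stated before the agenda: the revised draft and the vendor quote.
The approval reaches the agenda via the approval → the revised draft → the agenda.
The kickoff note reaches the agenda via the kickoff note → the reply from legal → the vendor quote → the agenda.
The reply from legal reaches the agenda via the reply from legal → the vendor quote → the agenda.
No chain forces the out-of-office reply (or any of the others) ahead of the agenda.
That's the approval, the kickoff note, the reply from legal, the revised draft, and the vendor quote — 5 in all.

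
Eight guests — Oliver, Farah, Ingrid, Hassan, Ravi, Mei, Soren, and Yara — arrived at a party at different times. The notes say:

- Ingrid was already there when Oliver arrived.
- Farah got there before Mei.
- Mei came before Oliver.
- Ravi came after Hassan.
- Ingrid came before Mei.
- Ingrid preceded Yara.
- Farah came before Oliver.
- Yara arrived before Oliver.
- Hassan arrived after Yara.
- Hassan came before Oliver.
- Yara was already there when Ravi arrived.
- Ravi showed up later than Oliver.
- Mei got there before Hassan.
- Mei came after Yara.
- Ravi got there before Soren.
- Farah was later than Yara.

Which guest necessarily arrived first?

Ingrid has a chain of constraints placing them before every other guest, so Ingrid must be first.

Ingrid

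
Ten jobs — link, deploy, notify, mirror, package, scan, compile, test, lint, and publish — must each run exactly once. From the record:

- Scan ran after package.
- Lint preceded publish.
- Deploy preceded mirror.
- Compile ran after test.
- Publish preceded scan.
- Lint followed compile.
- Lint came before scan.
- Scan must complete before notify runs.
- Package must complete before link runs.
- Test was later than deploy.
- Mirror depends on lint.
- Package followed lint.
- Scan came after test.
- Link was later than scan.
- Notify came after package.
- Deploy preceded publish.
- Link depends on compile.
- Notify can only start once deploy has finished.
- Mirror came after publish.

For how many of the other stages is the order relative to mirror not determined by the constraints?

4

Forced before mirror: compile, deploy, lint, publish, and test.
That leaves link, notify, package, and scan with no forced order relative to mirror — 4.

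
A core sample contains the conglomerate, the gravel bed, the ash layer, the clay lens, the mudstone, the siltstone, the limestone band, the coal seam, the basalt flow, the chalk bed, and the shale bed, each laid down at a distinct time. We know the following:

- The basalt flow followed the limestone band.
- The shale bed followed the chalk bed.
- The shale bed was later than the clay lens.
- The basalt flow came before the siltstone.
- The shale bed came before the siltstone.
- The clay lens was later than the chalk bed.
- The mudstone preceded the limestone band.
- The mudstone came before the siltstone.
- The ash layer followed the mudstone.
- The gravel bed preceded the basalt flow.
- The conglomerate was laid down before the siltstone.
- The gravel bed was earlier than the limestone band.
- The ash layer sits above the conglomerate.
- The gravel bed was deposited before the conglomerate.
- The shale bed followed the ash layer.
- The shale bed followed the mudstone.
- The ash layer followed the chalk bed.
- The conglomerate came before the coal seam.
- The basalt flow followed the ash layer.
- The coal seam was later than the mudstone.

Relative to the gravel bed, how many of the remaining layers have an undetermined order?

3

Forced after the gravel bed: the ash layer, the basalt flow, the coal seam, the conglomerate, the limestone band, the shale bed, and the siltstone.
That leaves the chalk bed, the clay lens, and the mudstone with no forced order relative to the gravel bed — 3.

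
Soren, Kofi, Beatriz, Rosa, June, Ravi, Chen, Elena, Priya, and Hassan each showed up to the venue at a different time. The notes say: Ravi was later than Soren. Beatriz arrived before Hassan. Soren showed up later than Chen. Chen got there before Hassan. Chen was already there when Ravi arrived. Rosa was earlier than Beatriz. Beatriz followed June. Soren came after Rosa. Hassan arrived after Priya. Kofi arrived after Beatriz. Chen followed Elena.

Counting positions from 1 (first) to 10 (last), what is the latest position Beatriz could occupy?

Beatriz must come before Hassan and Kofi — 2 guests forced after them.
Everything else can be placed before Beatriz in some valid order, so Beatriz can sit as late as position 10 − 2 = 8.

8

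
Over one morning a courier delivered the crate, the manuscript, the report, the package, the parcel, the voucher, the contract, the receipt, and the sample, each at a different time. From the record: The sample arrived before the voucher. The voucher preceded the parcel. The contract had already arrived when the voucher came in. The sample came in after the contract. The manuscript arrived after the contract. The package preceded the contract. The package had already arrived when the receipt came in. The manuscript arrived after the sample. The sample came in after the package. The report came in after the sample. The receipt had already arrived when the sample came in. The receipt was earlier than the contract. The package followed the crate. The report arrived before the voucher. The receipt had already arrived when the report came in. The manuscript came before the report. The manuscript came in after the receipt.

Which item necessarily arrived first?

the crate

The crate has a chain of constraints placing it before every other item, so the crate must be first.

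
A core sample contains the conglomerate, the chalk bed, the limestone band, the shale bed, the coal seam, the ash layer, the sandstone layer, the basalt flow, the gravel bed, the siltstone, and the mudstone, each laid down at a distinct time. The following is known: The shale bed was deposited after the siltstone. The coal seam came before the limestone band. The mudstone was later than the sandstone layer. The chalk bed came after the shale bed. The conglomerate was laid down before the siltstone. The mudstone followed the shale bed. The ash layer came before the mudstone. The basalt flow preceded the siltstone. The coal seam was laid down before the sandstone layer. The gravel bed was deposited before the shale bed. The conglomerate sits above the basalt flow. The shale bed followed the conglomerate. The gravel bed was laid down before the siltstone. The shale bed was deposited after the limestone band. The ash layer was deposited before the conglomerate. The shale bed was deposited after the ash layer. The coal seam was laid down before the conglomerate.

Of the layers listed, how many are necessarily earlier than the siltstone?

5

Directly stated before the siltstone: the basalt flow, the conglomerate, and the gravel bed.
The ash layer reaches the siltstone via the ash layer → the conglomerate → the siltstone.
The coal seam reaches the siltstone via the coal seam → the conglomerate → the siltstone.
That's the ash layer, the basalt flow, the coal seam, the conglomerate, and the gravel bed — 5 in all.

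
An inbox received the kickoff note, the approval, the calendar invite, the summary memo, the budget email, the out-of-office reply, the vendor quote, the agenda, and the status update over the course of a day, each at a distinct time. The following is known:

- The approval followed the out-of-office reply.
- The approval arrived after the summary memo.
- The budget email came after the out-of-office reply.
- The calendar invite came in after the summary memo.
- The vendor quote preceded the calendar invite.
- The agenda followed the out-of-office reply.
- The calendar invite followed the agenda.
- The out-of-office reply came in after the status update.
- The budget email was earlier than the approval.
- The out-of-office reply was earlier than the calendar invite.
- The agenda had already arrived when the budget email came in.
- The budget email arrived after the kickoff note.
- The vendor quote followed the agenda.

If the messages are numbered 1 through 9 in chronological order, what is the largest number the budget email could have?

The budget email must come before the approval — 1 message forced after it.
Everything else can be placed before the budget email in some valid order, so the budget email can sit as late as position 9 − 1 = 8.

8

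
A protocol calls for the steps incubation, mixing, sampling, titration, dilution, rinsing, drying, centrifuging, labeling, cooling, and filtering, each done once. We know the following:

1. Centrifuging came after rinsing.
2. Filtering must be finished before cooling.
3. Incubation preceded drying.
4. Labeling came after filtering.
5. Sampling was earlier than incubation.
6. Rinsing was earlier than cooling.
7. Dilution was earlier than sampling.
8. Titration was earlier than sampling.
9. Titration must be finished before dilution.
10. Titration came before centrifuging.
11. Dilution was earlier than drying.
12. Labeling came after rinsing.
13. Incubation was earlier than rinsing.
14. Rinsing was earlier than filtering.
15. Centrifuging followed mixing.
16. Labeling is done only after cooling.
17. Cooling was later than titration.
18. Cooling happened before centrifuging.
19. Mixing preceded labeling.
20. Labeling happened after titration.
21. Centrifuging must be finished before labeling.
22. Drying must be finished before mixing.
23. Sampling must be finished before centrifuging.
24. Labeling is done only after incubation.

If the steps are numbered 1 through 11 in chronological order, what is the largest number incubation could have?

Incubation must come before centrifuging, cooling, drying, filtering, labeling, mixing, and rinsing — 7 steps forced after it.
Everything else can be placed before incubation in some valid order, so incubation can sit as late as position 11 − 7 = 4.

4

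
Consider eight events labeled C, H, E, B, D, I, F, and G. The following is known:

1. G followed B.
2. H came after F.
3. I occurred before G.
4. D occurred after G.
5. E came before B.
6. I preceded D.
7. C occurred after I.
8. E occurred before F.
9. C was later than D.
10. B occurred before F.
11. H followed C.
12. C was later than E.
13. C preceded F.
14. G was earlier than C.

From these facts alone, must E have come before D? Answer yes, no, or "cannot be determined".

yes

Chain the constraints: E → B → G → D. Each link is directly stated, so E comes before D.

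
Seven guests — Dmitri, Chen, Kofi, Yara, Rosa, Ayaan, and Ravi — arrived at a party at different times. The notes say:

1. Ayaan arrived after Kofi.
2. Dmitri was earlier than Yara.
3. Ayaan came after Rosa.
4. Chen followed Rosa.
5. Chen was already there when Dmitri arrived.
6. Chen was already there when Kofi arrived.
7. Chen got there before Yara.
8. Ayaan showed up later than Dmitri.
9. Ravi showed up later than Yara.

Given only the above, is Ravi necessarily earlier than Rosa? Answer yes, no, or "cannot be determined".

no

Tracing the constraints gives Rosa → Chen → Yara → Ravi, so Rosa must come before Ravi.
That means Ravi cannot be before Rosa.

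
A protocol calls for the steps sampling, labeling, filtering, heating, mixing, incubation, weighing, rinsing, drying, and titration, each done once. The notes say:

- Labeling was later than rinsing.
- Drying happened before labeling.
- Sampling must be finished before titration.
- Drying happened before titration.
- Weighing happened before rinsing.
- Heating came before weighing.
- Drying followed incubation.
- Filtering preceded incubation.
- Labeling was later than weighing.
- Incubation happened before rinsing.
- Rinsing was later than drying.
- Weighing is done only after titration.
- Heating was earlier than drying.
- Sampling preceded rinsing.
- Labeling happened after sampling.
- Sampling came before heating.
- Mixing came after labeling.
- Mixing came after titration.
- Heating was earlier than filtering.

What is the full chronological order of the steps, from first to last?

sampling, heating, filtering, incubation, drying, titration, weighing, rinsing, labeling, mixing

The constraints fix every adjacent pair, so only one ordering works:
sampling → heating → filtering → incubation → drying → titration → weighing → rinsing → labeling → mixing.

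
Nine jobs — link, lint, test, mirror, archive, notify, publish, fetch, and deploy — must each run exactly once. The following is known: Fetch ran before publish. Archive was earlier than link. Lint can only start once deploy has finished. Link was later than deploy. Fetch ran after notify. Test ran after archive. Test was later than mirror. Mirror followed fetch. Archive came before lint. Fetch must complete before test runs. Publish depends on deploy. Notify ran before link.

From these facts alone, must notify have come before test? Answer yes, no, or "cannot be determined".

Chain the constraints: notify → fetch → test. Each link is directly stated, so notify comes before test.

yes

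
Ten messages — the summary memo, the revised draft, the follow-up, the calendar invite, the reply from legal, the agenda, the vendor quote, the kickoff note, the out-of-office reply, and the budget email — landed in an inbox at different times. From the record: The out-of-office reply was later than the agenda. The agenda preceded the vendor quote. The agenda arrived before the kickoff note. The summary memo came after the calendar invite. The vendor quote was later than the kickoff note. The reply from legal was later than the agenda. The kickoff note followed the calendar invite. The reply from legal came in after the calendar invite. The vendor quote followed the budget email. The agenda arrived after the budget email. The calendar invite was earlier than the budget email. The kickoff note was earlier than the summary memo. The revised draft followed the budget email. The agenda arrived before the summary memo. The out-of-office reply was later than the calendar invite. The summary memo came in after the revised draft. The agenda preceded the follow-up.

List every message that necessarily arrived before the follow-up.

Directly stated before the follow-up: the agenda.
The budget email reaches the follow-up via the budget email → the agenda → the follow-up.
The calendar invite reaches the follow-up via the calendar invite → the budget email → the agenda → the follow-up.

the agenda, the budget email, the calendar invite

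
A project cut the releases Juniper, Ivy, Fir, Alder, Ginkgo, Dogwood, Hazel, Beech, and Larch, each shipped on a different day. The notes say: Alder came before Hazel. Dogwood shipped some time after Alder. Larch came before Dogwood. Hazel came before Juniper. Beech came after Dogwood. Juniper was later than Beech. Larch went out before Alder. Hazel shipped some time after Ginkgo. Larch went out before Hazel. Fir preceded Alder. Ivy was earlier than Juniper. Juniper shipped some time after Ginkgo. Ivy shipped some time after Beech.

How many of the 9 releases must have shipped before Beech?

4

Directly stated before Beech: Dogwood.
Alder reaches Beech via Alder → Dogwood → Beech.
Fir reaches Beech via Fir → Alder → Dogwood → Beech.
Larch reaches Beech via Larch → Dogwood → Beech.
No chain forces Juniper (or any of the others) ahead of Beech.
That's Alder, Dogwood, Fir, and Larch — 4 in all.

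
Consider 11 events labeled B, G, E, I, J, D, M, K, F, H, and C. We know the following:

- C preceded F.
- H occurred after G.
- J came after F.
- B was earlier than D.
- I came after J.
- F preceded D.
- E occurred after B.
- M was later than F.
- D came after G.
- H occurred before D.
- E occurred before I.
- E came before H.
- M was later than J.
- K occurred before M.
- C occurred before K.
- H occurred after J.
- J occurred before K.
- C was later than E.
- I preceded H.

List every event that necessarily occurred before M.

B, C, E, F, J, K

Directly stated before M: F, J, and K.
B reaches M via B → E → C → F → M.
C reaches M via C → F → M.
E reaches M via E → C → F → M.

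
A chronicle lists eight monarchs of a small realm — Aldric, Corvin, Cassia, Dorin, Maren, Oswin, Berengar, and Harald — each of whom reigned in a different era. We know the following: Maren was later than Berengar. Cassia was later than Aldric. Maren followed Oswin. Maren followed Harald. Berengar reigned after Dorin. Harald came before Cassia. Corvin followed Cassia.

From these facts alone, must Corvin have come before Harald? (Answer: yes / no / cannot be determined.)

Tracing the constraints gives Harald → Cassia → Corvin, so Harald must come before Corvin.
That means Corvin cannot be before Harald.

no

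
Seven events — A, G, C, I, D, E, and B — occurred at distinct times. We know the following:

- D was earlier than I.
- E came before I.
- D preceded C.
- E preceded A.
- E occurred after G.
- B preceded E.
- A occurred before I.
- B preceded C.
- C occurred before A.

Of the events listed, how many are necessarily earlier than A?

5

Directly stated before A: C and E.
B reaches A via B → C → A.
D reaches A via D → C → A.
G reaches A via G → E → A.
No chain forces I ahead of A.
That's B, C, D, E, and G — 5 in all.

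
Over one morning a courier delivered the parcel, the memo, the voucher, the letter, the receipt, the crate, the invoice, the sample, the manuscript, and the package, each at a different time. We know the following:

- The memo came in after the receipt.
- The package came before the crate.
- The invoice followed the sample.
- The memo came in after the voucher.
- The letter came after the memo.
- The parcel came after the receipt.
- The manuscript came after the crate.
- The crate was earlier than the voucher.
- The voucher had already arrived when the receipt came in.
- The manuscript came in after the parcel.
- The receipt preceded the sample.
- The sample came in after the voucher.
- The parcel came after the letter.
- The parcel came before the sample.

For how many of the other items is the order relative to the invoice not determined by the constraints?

Forced before the invoice: the crate, the letter, the memo, the package, the parcel, the receipt, the sample, and the voucher.
That leaves the manuscript with no forced order relative to the invoice — 1.

1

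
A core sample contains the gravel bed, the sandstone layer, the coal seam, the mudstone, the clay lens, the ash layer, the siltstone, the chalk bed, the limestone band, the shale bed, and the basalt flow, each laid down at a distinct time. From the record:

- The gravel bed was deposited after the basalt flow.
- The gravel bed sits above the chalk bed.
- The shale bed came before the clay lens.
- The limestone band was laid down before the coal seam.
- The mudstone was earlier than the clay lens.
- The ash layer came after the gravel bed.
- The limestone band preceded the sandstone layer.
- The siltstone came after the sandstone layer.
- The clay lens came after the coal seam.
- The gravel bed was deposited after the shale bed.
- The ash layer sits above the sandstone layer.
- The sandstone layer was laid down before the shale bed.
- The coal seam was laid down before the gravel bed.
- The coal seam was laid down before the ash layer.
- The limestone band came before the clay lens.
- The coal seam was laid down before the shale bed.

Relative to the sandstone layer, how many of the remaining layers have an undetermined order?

Forced before the sandstone layer: the limestone band; forced after the sandstone layer: the ash layer, the clay lens, the gravel bed, the shale bed, and the siltstone.
That leaves the basalt flow, the chalk bed, the coal seam, and the mudstone with no forced order relative to the sandstone layer — 4.

4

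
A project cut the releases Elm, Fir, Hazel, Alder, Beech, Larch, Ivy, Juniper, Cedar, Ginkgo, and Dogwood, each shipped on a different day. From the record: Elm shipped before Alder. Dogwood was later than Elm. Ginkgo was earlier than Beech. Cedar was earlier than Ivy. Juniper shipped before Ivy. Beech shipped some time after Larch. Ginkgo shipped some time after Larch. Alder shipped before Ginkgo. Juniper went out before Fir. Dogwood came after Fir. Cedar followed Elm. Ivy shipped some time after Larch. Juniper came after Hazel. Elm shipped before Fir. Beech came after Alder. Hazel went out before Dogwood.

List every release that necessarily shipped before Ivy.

Cedar, Elm, Hazel, Juniper, Larch

Directly stated before Ivy: Cedar, Juniper, and Larch.
Elm reaches Ivy via Elm → Cedar → Ivy.
Hazel reaches Ivy via Hazel → Juniper → Ivy.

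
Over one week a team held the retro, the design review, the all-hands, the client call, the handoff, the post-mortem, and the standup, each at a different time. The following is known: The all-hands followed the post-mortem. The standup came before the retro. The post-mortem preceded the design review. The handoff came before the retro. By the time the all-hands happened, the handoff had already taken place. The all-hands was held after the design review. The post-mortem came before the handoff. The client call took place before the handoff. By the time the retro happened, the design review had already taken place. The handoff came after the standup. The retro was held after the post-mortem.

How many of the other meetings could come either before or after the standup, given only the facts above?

Forced after the standup: the all-hands, the handoff, and the retro.
That leaves the client call, the design review, and the post-mortem with no forced order relative to the standup — 3.

3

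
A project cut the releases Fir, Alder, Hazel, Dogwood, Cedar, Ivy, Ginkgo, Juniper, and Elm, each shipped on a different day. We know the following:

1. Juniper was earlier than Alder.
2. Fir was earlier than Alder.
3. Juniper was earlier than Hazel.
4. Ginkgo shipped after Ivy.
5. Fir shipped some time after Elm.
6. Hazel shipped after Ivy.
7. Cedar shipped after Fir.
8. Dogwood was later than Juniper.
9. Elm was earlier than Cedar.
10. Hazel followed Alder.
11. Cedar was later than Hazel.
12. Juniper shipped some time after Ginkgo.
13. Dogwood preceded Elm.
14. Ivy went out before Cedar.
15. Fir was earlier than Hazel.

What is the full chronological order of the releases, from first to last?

The constraints fix every adjacent pair, so only one ordering works:
Ivy → Ginkgo → Juniper → Dogwood → Elm → Fir → Alder → Hazel → Cedar.

Ivy, Ginkgo, Juniper, Dogwood, Elm, Fir, Alder, Hazel, Cedar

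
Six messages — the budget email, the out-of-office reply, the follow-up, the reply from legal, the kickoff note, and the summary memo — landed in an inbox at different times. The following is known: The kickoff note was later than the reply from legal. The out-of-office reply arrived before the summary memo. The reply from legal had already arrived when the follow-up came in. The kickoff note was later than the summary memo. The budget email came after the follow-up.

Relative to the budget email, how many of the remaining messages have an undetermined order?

Forced before the budget email: the follow-up and the reply from legal.
That leaves the kickoff note, the out-of-office reply, and the summary memo with no forced order relative to the budget email — 3.

3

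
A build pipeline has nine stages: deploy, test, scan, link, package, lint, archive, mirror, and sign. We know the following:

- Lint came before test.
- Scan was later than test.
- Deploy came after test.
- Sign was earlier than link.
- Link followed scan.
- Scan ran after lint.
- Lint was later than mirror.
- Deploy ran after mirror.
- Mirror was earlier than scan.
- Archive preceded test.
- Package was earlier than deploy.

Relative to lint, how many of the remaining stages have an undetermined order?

Forced before lint: mirror; forced after lint: deploy, link, scan, and test.
That leaves archive, package, and sign with no forced order relative to lint — 3.

3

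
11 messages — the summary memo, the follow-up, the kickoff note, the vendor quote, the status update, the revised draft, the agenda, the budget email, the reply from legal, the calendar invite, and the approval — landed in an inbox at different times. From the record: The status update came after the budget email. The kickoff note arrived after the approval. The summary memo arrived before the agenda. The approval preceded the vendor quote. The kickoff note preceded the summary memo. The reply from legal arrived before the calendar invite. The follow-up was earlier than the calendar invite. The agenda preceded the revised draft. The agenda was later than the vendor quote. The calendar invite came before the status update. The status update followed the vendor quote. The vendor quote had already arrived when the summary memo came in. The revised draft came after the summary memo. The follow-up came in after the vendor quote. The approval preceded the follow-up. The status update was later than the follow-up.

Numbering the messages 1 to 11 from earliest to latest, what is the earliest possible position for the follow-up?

3

The approval and the vendor quote must both come before the follow-up — 2 forced predecessors.
Nothing else is forced ahead of the follow-up, so its earliest slot is position 2 + 1 = 3.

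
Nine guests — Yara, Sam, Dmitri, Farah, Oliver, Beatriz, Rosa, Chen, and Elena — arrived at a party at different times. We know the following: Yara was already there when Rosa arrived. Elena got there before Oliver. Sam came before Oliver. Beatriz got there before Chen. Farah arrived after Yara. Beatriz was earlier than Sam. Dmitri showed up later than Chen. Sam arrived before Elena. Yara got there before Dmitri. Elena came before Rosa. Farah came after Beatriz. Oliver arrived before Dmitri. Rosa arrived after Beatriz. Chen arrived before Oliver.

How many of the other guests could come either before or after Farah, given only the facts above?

Forced before Farah: Beatriz and Yara.
That leaves Chen, Dmitri, Elena, Oliver, Rosa, and Sam with no forced order relative to Farah — 6.

6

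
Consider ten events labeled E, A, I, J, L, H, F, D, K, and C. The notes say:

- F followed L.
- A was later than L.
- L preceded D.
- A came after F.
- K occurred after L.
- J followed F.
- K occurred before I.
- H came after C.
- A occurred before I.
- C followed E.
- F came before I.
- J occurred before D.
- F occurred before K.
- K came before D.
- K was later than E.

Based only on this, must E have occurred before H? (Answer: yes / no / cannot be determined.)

Chain the constraints: E → C → H. Each link is directly stated, so E comes before H.

yes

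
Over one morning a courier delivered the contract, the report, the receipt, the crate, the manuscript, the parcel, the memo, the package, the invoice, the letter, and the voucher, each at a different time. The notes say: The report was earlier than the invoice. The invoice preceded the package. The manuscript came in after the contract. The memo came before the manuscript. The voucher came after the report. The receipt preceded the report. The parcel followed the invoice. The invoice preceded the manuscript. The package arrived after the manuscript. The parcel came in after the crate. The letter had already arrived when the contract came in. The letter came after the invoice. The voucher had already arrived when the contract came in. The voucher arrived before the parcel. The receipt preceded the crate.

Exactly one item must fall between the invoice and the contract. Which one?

Tracing the constraints gives the invoice → the letter → the contract, so the letter sits after the invoice and before the contract.
No other item is forced both after the invoice and before the contract.

the letter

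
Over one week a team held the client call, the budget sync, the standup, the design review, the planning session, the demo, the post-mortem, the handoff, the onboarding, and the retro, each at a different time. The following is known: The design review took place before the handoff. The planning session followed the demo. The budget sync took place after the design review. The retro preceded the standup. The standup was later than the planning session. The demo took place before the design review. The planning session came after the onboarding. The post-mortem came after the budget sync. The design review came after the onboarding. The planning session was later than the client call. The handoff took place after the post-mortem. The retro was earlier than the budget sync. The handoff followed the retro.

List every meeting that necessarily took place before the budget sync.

the demo, the design review, the onboarding, the retro

Directly stated before the budget sync: the design review and the retro.
The demo reaches the budget sync via the demo → the design review → the budget sync.
The onboarding reaches the budget sync via the onboarding → the design review → the budget sync.
No chain forces the handoff (or any of the others) ahead of the budget sync.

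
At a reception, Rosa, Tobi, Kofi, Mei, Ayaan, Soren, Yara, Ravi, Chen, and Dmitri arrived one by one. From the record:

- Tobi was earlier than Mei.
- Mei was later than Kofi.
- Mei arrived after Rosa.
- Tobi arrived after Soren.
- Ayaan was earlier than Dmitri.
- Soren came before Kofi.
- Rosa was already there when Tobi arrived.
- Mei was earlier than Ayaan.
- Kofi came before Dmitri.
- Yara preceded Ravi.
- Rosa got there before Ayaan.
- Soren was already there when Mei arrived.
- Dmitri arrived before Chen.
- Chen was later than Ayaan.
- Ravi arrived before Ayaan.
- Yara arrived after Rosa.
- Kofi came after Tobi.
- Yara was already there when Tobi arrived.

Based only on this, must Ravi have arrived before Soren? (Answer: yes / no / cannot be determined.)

cannot be determined

No chain of stated constraints runs from Ravi to Soren, and none runs from Soren to Ravi either.
So the relative order of Ravi and Soren is not fixed by the given facts.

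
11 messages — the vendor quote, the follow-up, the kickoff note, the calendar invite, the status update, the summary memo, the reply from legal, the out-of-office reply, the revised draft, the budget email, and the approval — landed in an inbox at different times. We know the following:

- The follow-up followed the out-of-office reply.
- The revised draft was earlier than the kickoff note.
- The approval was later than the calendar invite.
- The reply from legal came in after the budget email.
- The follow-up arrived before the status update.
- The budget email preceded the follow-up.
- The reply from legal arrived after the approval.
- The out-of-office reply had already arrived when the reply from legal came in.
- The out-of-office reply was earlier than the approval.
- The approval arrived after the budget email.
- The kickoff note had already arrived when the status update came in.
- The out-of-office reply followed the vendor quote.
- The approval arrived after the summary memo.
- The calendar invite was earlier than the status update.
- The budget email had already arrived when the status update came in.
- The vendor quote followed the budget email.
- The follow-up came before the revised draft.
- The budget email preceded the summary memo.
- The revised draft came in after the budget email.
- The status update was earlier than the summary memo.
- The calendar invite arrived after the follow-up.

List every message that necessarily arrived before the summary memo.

Directly stated before the summary memo: the budget email and the status update.
The calendar invite reaches the summary memo via the calendar invite → the status update → the summary memo.
The follow-up reaches the summary memo via the follow-up → the status update → the summary memo.
The kickoff note reaches the summary memo via the kickoff note → the status update → the summary memo.
Likewise the out-of-office reply, the revised draft, and the vendor quote each reach the summary memo by chaining the stated constraints.
No chain forces the reply from legal (or any of the others) ahead of the summary memo.

the budget email, the calendar invite, the follow-up, the kickoff note, the out-of-office reply, the revised draft, the status update, the vendor quote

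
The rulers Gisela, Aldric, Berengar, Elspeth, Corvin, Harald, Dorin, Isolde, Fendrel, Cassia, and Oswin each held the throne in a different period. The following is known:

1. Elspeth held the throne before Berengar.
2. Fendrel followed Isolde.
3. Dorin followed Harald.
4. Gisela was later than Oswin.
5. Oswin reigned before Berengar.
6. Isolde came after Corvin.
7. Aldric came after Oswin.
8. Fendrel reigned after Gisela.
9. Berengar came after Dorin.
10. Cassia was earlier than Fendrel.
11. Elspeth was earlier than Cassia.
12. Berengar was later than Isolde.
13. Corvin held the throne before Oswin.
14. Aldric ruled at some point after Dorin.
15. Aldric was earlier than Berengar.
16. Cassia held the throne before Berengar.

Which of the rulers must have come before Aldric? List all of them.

Corvin, Dorin, Harald, Oswin

Directly stated before Aldric: Dorin and Oswin.
Corvin reaches Aldric via Corvin → Oswin → Aldric.
Harald reaches Aldric via Harald → Dorin → Aldric.
No chain forces Berengar (or any of the others) ahead of Aldric.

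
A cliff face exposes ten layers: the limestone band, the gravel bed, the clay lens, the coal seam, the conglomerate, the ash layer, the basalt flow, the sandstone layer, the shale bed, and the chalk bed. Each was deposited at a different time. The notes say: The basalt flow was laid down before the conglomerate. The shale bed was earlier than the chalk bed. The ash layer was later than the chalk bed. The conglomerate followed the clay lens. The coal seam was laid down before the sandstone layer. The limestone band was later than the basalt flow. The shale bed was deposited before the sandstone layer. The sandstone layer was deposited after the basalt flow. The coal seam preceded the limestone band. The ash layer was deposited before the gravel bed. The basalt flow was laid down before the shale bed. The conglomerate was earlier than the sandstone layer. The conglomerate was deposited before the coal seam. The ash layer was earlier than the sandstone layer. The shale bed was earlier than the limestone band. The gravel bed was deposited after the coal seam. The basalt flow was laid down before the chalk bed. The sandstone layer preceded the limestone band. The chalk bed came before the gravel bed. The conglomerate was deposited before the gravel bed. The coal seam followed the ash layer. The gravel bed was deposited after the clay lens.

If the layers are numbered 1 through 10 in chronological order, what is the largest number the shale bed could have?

The shale bed must come before the ash layer, the chalk bed, the coal seam, the gravel bed, the limestone band, and the sandstone layer — 6 layers forced after it.
Everything else can be placed before the shale bed in some valid order, so the shale bed can sit as late as position 10 − 6 = 4.

4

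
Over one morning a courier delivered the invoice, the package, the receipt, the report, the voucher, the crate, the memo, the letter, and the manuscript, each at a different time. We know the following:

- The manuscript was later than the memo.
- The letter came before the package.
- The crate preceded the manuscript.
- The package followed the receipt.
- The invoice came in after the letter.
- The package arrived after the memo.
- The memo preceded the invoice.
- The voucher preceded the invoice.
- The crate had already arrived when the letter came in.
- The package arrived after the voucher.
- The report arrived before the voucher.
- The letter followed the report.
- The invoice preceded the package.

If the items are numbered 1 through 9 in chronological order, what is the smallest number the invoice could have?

The crate, the letter, the memo, the report, and the voucher must all come before the invoice — 5 forced predecessors.
Nothing else is forced ahead of the invoice, so its earliest slot is position 5 + 1 = 6.

6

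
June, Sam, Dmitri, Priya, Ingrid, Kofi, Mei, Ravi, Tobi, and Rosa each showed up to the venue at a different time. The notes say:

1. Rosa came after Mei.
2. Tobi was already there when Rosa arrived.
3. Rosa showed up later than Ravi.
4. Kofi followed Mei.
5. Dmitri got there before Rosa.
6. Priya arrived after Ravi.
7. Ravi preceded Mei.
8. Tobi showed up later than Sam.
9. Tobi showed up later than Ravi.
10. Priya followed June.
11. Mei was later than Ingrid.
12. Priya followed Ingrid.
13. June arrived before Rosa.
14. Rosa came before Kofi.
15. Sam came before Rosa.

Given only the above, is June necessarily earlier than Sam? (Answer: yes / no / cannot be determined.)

No chain of stated constraints runs from June to Sam, and none runs from Sam to June either.
So the relative order of June and Sam is not fixed by the given facts.

cannot be determined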